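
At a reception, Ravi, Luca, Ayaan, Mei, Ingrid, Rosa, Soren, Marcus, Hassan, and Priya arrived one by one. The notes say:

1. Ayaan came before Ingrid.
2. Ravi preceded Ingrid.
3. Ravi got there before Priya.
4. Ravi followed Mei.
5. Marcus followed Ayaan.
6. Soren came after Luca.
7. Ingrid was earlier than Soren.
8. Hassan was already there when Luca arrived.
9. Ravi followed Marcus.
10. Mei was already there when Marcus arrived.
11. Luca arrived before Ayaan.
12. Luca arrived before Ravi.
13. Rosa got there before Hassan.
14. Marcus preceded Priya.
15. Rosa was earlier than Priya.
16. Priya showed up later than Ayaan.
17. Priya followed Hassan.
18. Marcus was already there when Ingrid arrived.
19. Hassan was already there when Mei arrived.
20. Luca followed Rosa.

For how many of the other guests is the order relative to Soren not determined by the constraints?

Forced before Soren: Ayaan, Hassan, Ingrid, Luca, Marcus, Mei, Ravi, and Rosa.
That leaves Priya with no forced order relative to Soren — 1.

1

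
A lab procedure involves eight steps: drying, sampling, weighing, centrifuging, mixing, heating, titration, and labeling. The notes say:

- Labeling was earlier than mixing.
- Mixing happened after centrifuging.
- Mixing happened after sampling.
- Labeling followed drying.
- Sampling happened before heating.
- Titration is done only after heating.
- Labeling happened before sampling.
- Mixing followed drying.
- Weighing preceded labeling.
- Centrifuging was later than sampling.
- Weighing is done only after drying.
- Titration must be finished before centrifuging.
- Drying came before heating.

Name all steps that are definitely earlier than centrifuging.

Directly stated before centrifuging: sampling and titration.
Drying reaches centrifuging via drying → labeling → sampling → centrifuging.
Heating reaches centrifuging via heating → titration → centrifuging.
Labeling reaches centrifuging via labeling → sampling → centrifuging.
Likewise weighing reaches centrifuging by chaining the stated constraints.
No chain forces mixing ahead of centrifuging.

drying, heating, labeling, sampling, titration, weighing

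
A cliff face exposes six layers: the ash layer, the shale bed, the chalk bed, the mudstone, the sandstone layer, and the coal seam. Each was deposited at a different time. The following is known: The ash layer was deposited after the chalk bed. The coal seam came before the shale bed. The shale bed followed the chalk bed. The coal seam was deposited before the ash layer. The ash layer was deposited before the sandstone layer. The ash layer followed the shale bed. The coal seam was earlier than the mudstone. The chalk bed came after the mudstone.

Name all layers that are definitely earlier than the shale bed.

the chalk bed, the coal seam, the mudstone

Directly stated before the shale bed: the chalk bed and the coal seam.
The mudstone reaches the shale bed via the mudstone → the chalk bed → the shale bed.
No chain forces the ash layer (or any of the others) ahead of the shale bed.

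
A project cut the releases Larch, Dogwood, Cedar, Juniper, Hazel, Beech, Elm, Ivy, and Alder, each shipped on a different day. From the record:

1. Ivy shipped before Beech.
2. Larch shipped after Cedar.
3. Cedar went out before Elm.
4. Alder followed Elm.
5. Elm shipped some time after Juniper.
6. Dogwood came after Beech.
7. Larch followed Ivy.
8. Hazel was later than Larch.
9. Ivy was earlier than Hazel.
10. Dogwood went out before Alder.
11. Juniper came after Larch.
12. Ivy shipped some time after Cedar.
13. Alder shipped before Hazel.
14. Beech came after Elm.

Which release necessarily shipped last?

Hazel

Every other release has a chain of constraints placing it before Hazel, so Hazel is last.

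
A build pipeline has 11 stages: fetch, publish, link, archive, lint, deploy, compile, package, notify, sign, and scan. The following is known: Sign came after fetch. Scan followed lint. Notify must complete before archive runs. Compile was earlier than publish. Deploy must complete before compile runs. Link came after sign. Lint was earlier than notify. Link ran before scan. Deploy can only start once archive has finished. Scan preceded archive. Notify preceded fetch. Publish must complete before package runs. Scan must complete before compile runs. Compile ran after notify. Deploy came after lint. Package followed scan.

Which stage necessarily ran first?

lint

Lint has a chain of constraints placing it before every other stage, so lint must be first.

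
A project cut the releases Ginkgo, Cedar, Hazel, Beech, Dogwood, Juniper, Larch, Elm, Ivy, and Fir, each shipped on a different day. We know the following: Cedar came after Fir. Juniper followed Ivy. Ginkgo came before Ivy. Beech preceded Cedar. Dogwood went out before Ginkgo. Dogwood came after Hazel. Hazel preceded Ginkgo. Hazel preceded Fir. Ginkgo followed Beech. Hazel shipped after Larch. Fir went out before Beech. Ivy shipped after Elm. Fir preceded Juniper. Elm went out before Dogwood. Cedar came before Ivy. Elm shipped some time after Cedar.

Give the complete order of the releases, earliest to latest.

The constraints fix every adjacent pair, so only one ordering works:
Larch → Hazel → Fir → Beech → Cedar → Elm → Dogwood → Ginkgo → Ivy → Juniper.

Larch, Hazel, Fir, Beech, Cedar, Elm, Dogwood, Ginkgo, Ivy, Juniper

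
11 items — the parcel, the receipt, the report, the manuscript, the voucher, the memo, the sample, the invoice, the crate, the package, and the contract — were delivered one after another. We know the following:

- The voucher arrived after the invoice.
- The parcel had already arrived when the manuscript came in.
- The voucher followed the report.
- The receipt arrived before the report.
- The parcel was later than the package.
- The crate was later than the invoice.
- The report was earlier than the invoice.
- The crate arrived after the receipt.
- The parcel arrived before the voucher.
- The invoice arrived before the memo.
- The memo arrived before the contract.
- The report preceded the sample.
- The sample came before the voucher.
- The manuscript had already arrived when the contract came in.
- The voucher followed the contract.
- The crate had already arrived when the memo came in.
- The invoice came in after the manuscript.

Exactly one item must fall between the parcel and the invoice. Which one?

the manuscript

Tracing the constraints gives the parcel → the manuscript → the invoice, so the manuscript sits after the parcel and before the invoice.
No other item is forced both after the parcel and before the invoice.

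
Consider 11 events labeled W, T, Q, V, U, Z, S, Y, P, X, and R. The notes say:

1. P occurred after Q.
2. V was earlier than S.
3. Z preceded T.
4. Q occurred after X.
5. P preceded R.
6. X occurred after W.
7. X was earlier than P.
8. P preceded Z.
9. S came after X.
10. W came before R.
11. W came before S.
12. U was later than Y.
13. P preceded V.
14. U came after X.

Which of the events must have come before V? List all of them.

Directly stated before V: P.
Q reaches V via Q → P → V.
W reaches V via W → X → P → V.
X reaches V via X → P → V.

P, Q, W, X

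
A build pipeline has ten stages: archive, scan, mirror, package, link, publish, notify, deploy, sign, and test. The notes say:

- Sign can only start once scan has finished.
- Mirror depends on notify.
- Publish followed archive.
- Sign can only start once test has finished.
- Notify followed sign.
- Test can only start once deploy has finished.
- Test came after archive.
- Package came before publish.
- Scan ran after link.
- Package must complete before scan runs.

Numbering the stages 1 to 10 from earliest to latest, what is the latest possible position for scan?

Scan must come before mirror, notify, and sign — 3 stages forced after it.
Everything else can be placed before scan in some valid order, so scan can sit as late as position 10 − 3 = 7.

7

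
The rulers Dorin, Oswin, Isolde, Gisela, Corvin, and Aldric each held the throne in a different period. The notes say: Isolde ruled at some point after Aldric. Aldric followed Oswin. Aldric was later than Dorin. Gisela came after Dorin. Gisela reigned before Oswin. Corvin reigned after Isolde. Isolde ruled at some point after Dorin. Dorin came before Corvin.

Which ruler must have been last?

Corvin

Every other ruler has a chain of constraints placing them before Corvin, so Corvin is last.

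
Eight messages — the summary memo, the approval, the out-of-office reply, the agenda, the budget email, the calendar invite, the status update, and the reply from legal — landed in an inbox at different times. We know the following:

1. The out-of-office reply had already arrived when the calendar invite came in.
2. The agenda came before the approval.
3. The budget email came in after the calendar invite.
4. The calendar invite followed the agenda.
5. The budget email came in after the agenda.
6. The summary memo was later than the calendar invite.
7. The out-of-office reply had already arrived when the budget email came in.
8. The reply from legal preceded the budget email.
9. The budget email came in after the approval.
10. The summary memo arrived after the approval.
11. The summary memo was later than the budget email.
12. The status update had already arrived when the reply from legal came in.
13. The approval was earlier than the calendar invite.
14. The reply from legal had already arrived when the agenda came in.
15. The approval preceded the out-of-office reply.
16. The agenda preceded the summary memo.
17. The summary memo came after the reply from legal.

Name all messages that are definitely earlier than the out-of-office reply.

Directly stated before the out-of-office reply: the approval.
The agenda reaches the out-of-office reply via the agenda → the approval → the out-of-office reply.
The reply from legal reaches the out-of-office reply via the reply from legal → the agenda → the approval → the out-of-office reply.
The status update reaches the out-of-office reply via the status update → the reply from legal → the agenda → the approval → the out-of-office reply.
No chain forces the budget email (or any of the others) ahead of the out-of-office reply.

the agenda, the approval, the reply from legal, the status update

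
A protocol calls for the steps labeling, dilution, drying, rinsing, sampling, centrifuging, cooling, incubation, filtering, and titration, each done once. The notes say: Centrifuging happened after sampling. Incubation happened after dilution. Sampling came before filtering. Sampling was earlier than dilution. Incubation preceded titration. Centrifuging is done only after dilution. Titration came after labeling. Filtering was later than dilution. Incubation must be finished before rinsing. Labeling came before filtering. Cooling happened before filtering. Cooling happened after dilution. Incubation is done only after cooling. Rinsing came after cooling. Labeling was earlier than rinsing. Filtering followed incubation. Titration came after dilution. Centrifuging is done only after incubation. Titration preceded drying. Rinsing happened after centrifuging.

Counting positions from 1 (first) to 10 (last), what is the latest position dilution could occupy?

3

Dilution must come before centrifuging, cooling, drying, filtering, incubation, rinsing, and titration — 7 steps forced after it.
Everything else can be placed before dilution in some valid order, so dilution can sit as late as position 10 − 7 = 3.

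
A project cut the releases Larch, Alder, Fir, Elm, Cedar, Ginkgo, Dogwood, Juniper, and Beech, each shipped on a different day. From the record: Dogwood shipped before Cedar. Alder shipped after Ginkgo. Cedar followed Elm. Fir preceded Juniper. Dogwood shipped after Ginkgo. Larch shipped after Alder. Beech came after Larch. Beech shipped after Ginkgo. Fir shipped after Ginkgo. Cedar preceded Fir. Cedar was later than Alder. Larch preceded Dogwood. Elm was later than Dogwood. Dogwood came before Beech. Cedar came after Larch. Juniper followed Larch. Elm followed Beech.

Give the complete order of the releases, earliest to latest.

Ginkgo, Alder, Larch, Dogwood, Beech, Elm, Cedar, Fir, Juniper

The constraints fix every adjacent pair, so only one ordering works:
Ginkgo → Alder → Larch → Dogwood → Beech → Elm → Cedar → Fir → Juniper.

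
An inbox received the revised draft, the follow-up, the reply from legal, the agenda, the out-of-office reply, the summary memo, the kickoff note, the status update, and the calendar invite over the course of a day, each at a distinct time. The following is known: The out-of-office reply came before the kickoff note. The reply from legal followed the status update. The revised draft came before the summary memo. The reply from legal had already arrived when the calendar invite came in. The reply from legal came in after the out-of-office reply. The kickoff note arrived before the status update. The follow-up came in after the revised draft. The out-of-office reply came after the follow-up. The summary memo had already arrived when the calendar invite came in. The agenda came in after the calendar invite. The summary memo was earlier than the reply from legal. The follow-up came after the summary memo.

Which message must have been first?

The revised draft has a chain of constraints placing it before every other message, so the revised draft must be first.

the revised draft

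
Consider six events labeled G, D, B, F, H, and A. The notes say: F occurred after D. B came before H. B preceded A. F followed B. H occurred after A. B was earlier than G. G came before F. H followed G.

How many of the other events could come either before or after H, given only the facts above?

Forced before H: A, B, and G.
That leaves D and F with no forced order relative to H — 2.

2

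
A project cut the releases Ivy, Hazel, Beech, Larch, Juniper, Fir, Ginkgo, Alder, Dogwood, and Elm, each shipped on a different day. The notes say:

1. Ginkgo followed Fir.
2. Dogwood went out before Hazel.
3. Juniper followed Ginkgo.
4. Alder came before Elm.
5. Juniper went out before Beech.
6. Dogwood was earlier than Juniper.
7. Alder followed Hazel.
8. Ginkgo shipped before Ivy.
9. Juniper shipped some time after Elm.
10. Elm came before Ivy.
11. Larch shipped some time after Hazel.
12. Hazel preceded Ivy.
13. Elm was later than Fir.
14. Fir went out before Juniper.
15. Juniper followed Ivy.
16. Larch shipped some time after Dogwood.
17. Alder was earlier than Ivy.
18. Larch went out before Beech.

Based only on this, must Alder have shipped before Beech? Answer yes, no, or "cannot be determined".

Chain the constraints: Alder → Elm → Juniper → Beech. Each link is directly stated, so Alder comes before Beech.

yes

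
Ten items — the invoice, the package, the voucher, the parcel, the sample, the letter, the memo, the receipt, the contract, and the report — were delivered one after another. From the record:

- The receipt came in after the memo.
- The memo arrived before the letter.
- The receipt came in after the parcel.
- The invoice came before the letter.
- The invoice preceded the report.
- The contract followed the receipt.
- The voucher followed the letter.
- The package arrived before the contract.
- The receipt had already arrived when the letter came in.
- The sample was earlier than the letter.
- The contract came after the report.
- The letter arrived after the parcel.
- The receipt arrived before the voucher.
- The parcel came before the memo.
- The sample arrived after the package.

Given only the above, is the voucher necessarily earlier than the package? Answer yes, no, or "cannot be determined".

Tracing the constraints gives the package → the sample → the letter → the voucher, so the package must come before the voucher.
That means the voucher cannot be before the package.

no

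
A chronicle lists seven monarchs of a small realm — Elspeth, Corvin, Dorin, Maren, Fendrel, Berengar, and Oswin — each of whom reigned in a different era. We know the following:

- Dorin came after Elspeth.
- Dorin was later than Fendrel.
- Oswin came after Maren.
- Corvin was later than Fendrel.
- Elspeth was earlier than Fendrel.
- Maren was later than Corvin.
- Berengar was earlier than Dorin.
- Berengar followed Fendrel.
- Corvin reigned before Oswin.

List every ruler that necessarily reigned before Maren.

Corvin, Elspeth, Fendrel

Directly stated before Maren: Corvin.
Elspeth reaches Maren via Elspeth → Fendrel → Corvin → Maren.
Fendrel reaches Maren via Fendrel → Corvin → Maren.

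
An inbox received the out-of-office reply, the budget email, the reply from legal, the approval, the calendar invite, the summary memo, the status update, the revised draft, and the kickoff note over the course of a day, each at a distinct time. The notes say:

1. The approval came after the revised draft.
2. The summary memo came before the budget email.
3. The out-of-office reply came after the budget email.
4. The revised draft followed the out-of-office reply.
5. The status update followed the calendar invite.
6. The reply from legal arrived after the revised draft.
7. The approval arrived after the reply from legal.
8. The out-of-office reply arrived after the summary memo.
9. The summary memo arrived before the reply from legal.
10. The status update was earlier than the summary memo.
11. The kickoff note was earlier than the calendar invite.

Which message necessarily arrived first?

the kickoff note

The kickoff note has a chain of constraints placing it before every other message, so the kickoff note must be first.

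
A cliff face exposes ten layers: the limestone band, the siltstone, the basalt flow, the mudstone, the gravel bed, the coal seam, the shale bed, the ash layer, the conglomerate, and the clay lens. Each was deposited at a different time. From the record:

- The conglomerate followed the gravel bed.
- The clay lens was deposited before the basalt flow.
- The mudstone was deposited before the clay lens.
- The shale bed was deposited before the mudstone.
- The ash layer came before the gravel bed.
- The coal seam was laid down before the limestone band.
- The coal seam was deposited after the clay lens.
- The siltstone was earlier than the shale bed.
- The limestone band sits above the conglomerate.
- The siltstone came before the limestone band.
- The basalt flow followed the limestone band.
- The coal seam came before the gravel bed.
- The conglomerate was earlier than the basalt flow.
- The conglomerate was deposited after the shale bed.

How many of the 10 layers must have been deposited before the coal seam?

4

Directly stated before the coal seam: the clay lens.
The mudstone reaches the coal seam via the mudstone → the clay lens → the coal seam.
The shale bed reaches the coal seam via the shale bed → the mudstone → the clay lens → the coal seam.
The siltstone reaches the coal seam via the siltstone → the shale bed → the mudstone → the clay lens → the coal seam.
No chain forces the ash layer (or any of the others) ahead of the coal seam.
That's the clay lens, the mudstone, the shale bed, and the siltstone — 4 in all.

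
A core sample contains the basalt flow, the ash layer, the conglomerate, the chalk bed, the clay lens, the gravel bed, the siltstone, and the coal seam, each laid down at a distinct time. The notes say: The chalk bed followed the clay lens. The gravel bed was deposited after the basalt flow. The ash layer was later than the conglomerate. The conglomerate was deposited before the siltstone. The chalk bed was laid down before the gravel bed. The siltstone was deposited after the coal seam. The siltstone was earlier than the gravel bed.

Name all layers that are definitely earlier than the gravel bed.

the basalt flow, the chalk bed, the clay lens, the coal seam, the conglomerate, the siltstone

Directly stated before the gravel bed: the basalt flow, the chalk bed, and the siltstone.
The clay lens reaches the gravel bed via the clay lens → the chalk bed → the gravel bed.
The coal seam reaches the gravel bed via the coal seam → the siltstone → the gravel bed.
The conglomerate reaches the gravel bed via the conglomerate → the siltstone → the gravel bed.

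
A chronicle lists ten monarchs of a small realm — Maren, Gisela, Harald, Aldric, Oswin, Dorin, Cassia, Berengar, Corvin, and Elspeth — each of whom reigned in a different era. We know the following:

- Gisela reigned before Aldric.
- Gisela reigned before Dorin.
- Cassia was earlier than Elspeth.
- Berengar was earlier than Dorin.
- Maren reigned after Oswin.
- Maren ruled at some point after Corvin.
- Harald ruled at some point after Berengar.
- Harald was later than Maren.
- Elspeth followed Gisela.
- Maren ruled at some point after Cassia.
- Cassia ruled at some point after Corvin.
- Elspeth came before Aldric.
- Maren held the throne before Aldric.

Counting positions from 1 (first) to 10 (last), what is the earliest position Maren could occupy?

Cassia, Corvin, and Oswin must all come before Maren — 3 forced predecessors.
Nothing else is forced ahead of Maren, so their earliest slot is position 3 + 1 = 4.

4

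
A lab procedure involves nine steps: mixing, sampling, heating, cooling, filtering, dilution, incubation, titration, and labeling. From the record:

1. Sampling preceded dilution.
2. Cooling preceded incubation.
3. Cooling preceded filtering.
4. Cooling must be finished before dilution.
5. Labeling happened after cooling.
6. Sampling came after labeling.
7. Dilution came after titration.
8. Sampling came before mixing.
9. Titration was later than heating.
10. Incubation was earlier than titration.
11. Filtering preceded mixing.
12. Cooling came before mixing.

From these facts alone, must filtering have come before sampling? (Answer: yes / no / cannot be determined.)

cannot be determined

No chain of stated constraints runs from filtering to sampling, and none runs from sampling to filtering either.
So the relative order of filtering and sampling is not fixed by the given facts.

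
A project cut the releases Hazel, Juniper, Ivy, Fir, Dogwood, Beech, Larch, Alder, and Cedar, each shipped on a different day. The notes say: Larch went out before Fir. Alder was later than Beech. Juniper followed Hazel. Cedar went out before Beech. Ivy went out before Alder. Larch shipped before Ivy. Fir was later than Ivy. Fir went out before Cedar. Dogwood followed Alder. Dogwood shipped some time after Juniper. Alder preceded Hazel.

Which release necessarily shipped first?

Larch

Larch has a chain of constraints placing it before every other release, so Larch must be first.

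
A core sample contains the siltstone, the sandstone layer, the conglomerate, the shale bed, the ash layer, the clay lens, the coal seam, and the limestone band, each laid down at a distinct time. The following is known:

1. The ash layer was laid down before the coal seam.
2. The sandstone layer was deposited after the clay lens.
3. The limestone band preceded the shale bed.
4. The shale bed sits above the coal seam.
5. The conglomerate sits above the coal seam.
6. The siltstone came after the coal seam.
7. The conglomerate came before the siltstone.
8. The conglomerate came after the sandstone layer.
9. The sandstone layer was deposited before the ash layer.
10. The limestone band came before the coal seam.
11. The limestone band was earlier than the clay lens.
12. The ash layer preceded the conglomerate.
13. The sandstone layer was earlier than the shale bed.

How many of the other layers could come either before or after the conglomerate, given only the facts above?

1

Forced before the conglomerate: the ash layer, the clay lens, the coal seam, the limestone band, and the sandstone layer; forced after the conglomerate: the siltstone.
That leaves the shale bed with no forced order relative to the conglomerate — 1.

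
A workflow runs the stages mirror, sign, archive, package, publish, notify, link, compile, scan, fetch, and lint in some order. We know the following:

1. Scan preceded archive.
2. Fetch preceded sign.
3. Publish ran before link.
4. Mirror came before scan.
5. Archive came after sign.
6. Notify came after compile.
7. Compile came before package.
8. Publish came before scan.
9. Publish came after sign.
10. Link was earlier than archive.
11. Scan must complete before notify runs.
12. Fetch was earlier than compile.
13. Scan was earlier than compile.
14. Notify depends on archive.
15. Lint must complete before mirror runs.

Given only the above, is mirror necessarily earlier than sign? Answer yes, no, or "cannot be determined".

No chain of stated constraints runs from mirror to sign, and none runs from sign to mirror either.
So the relative order of mirror and sign is not fixed by the given facts.

cannot be determined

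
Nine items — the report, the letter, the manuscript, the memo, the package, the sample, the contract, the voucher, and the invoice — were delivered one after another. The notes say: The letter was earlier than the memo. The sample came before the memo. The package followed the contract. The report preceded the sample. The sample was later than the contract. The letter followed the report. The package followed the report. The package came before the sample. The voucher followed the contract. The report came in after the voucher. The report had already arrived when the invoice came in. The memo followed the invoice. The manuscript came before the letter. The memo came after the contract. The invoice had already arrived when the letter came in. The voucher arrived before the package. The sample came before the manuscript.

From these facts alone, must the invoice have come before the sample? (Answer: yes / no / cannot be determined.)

cannot be determined

No chain of stated constraints runs from the invoice to the sample, and none runs from the sample to the invoice either.
So the relative order of the invoice and the sample is not fixed by the given facts.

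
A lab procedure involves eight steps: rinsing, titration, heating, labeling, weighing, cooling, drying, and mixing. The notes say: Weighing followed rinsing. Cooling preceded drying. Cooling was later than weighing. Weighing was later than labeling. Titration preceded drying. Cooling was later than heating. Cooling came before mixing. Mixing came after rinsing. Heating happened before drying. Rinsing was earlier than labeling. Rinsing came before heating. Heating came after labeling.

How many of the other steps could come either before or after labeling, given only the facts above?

1

Forced before labeling: rinsing; forced after labeling: cooling, drying, heating, mixing, and weighing.
That leaves titration with no forced order relative to labeling — 1.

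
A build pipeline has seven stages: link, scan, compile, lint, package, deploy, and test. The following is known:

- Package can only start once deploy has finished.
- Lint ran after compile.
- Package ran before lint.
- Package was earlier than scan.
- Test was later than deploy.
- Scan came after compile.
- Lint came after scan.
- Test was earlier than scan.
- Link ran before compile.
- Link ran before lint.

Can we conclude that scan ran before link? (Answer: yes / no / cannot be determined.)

no

Tracing the constraints gives link → compile → scan, so link must come before scan.
That means scan cannot be before link.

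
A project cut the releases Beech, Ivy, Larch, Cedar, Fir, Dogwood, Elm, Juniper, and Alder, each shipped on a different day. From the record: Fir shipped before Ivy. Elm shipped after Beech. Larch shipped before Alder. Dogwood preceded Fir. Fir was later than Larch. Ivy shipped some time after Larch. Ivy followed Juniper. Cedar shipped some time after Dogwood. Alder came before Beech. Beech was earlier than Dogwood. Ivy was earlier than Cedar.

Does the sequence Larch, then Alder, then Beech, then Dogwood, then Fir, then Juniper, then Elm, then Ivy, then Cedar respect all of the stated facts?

Check each stated constraint against the proposed order — e.g. Dogwood is ahead of Cedar; Larch is ahead of Ivy. Every pair is in the required order; nothing is violated.

yes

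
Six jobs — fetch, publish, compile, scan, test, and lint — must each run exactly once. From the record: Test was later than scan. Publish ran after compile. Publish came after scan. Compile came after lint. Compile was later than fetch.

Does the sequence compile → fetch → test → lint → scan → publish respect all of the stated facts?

The constraints require lint before compile, but in the proposed sequence compile appears ahead of lint. That one violation is enough.

no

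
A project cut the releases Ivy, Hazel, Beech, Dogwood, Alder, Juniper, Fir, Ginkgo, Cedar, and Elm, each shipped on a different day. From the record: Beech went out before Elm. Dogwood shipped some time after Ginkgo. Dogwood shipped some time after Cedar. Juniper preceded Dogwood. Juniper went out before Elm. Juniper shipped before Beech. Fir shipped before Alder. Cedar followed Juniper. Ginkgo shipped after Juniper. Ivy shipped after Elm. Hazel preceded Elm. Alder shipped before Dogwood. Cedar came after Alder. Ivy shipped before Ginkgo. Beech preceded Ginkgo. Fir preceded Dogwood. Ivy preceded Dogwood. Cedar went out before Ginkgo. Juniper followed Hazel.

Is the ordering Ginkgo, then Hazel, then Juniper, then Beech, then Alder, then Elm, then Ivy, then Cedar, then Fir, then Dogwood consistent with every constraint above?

The constraints require Beech before Ginkgo, but in the proposed sequence Ginkgo appears ahead of Beech. That one violation is enough.

no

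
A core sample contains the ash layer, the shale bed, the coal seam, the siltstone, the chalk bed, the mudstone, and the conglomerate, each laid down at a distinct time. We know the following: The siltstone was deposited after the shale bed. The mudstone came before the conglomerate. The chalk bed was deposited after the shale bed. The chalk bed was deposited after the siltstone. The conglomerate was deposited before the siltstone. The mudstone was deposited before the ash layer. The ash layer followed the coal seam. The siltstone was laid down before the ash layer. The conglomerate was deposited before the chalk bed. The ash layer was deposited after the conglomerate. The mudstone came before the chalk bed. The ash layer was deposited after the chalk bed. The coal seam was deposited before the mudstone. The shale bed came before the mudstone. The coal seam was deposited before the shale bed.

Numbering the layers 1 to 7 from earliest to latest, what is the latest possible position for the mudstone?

The mudstone must come before the ash layer, the chalk bed, the conglomerate, and the siltstone — 4 layers forced after it.
Everything else can be placed before the mudstone in some valid order, so the mudstone can sit as late as position 7 − 4 = 3.

3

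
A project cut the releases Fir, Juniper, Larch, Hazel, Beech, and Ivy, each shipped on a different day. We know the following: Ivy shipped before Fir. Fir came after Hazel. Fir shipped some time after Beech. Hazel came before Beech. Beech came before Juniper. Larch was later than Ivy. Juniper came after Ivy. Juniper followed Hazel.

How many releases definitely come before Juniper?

Directly stated before Juniper: Beech, Hazel, and Ivy.
No chain forces Larch (or any of the others) ahead of Juniper.
That's Beech, Hazel, and Ivy — 3 in all.

3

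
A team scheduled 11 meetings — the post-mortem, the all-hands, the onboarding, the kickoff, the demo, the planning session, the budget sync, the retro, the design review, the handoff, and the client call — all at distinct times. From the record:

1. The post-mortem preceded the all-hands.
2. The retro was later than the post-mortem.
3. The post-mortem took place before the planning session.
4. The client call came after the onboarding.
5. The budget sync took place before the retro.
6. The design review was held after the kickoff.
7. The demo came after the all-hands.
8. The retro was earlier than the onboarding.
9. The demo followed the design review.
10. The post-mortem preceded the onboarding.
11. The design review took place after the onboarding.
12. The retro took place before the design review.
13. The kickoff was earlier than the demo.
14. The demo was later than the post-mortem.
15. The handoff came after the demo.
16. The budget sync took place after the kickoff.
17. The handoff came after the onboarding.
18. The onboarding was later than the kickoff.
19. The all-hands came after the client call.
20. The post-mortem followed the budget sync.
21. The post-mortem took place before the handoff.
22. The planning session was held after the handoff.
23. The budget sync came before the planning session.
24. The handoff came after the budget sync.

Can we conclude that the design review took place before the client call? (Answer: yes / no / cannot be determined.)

cannot be determined

No chain of stated constraints runs from the design review to the client call, and none runs from the client call to the design review either.
So the relative order of the design review and the client call is not fixed by the given facts.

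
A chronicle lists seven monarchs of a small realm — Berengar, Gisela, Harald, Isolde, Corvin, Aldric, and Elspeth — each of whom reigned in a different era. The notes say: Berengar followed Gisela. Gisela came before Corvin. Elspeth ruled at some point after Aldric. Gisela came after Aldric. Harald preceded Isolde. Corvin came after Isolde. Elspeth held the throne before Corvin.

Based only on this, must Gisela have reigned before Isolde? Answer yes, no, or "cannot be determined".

cannot be determined

No chain of stated constraints runs from Gisela to Isolde, and none runs from Isolde to Gisela either.
So the relative order of Gisela and Isolde is not fixed by the given facts.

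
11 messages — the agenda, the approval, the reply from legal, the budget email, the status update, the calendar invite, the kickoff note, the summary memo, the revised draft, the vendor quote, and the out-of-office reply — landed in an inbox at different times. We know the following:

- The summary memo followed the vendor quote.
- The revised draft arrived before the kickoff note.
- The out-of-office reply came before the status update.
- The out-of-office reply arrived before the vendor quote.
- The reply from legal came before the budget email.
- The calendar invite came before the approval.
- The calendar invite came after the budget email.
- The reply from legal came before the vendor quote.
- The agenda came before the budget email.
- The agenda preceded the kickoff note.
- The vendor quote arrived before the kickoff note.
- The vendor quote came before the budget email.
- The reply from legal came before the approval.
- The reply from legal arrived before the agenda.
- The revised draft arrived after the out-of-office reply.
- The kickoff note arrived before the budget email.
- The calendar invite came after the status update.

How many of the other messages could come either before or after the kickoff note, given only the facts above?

2

Forced before the kickoff note: the agenda, the out-of-office reply, the reply from legal, the revised draft, and the vendor quote; forced after the kickoff note: the approval, the budget email, and the calendar invite.
That leaves the status update and the summary memo with no forced order relative to the kickoff note — 2.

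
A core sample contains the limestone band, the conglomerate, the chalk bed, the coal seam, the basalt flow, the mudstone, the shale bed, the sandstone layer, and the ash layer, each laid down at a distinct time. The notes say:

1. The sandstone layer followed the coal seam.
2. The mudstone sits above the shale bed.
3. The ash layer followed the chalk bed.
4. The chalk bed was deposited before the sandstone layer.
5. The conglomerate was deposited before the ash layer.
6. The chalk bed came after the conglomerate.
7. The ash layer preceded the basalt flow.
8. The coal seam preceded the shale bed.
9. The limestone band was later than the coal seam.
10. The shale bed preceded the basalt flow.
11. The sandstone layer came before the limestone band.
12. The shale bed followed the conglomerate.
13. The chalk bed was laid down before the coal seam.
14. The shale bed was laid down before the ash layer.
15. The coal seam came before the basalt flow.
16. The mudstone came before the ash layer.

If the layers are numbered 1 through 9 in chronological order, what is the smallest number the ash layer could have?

6

The chalk bed, the coal seam, the conglomerate, the mudstone, and the shale bed must all come before the ash layer — 5 forced predecessors.
Nothing else is forced ahead of the ash layer, so its earliest slot is position 5 + 1 = 6.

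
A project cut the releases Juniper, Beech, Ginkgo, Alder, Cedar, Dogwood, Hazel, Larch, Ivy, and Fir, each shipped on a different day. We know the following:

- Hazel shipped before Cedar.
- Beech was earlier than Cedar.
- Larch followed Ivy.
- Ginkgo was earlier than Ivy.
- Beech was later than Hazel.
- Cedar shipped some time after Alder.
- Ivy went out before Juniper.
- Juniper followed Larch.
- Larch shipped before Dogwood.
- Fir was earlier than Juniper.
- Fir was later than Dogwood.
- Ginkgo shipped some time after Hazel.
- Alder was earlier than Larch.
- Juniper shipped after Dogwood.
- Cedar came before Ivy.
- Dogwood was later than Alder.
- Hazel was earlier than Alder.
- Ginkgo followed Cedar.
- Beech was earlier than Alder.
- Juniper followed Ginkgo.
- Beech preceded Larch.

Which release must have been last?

Juniper

Every other release has a chain of constraints placing it before Juniper, so Juniper is last.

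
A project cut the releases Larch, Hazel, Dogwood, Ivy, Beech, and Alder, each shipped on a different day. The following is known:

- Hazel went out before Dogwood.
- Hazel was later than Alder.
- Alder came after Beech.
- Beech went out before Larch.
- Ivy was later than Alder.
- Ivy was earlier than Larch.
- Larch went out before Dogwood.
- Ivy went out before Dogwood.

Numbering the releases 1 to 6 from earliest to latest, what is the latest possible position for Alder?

2

Alder must come before Dogwood, Hazel, Ivy, and Larch — 4 releases forced after it.
Everything else can be placed before Alder in some valid order, so Alder can sit as late as position 6 − 4 = 2.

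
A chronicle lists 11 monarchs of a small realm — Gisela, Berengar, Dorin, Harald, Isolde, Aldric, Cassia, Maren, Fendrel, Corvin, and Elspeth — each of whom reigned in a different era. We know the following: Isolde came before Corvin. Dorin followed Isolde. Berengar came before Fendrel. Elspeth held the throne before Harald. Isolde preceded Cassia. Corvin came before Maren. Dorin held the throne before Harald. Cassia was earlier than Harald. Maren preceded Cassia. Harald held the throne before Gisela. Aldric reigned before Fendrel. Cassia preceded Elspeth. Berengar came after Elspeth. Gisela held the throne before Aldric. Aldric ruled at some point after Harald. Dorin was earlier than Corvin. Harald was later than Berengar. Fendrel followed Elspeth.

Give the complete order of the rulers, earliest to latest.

The constraints fix every adjacent pair, so only one ordering works:
Isolde → Dorin → Corvin → Maren → Cassia → Elspeth → Berengar → Harald → Gisela → Aldric → Fendrel.

Isolde, Dorin, Corvin, Maren, Cassia, Elspeth, Berengar, Harald, Gisela, Aldric, Fendrel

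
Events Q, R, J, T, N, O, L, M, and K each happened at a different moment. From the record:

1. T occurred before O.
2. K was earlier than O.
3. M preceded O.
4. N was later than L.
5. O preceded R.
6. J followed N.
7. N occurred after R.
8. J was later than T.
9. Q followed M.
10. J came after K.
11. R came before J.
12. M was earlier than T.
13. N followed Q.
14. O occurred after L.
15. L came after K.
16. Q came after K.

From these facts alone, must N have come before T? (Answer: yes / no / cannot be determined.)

Tracing the constraints gives T → O → R → N, so T must come before N.
That means N cannot be before T.

no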